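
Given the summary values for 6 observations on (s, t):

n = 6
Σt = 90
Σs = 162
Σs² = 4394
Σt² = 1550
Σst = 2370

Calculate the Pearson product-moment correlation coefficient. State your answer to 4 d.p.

-0.9487

r = (nΣst − ΣsΣt) / √[(nΣs² − (Σs)²)(nΣt² − (Σt)²)]
Numerator: 6×2370 − 162×90 = -360
Denominator: √[(26364 − 26244)(9300 − 8100)] = √[120 × 1200] = 379.4733
r = -360 / 379.4733 ≈ -0.9487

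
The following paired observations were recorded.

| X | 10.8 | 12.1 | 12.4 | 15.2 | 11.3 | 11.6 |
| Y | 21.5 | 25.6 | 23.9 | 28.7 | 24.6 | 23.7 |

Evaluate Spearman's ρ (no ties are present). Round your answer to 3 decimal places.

0.714

Rank X: 1, 4, 5, 6, 2, 3
Rank Y: 1, 5, 3, 6, 4, 2
d = rank(X) − rank(Y): 0, -1, 2, 0, -2, 1; Σd² = 10
ρ = 1 − 6Σd² / [n(n²−1)] = 1 − 6×10 / (6×35) = 1 − 60/210 ≈ 0.714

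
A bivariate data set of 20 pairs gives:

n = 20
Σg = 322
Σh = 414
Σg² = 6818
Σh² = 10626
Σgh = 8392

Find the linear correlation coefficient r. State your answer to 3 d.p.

r = (nΣgh − ΣgΣh) / √[(nΣg² − (Σg)²)(nΣh² − (Σh)²)]
Numerator: 20×8392 − 322×414 = 34532
Denominator: √[(136360 − 103684)(212520 − 171396)] = √[32676 × 41124] = 36657.4389
r = 34532 / 36657.4389 ≈ 0.942

0.942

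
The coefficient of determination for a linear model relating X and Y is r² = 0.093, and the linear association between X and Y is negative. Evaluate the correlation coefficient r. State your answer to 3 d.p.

|r| = √0.093 = 0.305
The association is negative, so r = −0.305.

-0.305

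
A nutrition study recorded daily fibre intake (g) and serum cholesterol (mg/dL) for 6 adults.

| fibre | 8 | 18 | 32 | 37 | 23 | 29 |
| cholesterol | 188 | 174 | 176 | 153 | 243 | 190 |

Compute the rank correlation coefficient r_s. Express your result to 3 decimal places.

Rank fibre: 1, 2, 5, 6, 3, 4
Rank cholesterol: 4, 2, 3, 1, 6, 5
d = rank(fibre) − rank(cholesterol): -3, 0, 2, 5, -3, -1; Σd² = 48
ρ = 1 − 6Σd² / [n(n²−1)] = 1 − 6×48 / (6×35) = 1 − 288/210 ≈ -0.371

-0.371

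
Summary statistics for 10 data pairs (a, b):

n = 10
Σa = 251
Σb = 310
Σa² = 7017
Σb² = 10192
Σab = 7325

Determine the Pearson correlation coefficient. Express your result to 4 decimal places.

-0.7060

r = (nΣab − ΣaΣb) / √[(nΣa² − (Σa)²)(nΣb² − (Σb)²)]
Numerator: 10×7325 − 251×310 = -4560
Denominator: √[(70170 − 63001)(101920 − 96100)] = √[7169 × 5820] = 6459.3792
r = -4560 / 6459.3792 ≈ -0.7060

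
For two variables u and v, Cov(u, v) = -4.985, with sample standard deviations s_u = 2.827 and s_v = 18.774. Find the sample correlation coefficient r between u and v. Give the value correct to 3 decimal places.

r = Cov(u,v) / (s_u · s_v) = -4.985 / (2.827 × 18.774)
  = -4.985 / 53.0741 ≈ -0.094

-0.094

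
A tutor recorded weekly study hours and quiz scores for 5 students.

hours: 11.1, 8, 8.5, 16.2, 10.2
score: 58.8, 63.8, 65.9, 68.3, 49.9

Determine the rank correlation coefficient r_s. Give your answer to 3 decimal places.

Rank hours: 4, 1, 2, 5, 3
Rank score: 2, 3, 4, 5, 1
d = rank(hours) − rank(score): 2, -2, -2, 0, 2; Σd² = 16
ρ = 1 − 6Σd² / [n(n²−1)] = 1 − 6×16 / (5×24) = 1 − 96/120 ≈ 0.200

0.200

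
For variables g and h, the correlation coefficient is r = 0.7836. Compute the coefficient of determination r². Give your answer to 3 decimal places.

r² = (0.7836)² = 0.614

0.614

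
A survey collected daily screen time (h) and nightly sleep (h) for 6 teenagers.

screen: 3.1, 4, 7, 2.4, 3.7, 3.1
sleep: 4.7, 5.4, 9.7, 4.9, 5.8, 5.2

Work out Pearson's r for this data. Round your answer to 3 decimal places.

n = 6, Σx = 23.3, Σy = 35.7, Σx² = 103.67, Σy² = 230.03, Σxy = 153.41
nΣxy − ΣxΣy = 920.46 − 831.81 = 88.65
nΣx² − (Σx)² = 622.02 − 542.89 = 79.13; nΣy² − (Σy)² = 1380.18 − 1274.49 = 105.69
r = 88.65 / √(79.13 × 105.69) = 88.65 / 91.4508 ≈ 0.969

0.969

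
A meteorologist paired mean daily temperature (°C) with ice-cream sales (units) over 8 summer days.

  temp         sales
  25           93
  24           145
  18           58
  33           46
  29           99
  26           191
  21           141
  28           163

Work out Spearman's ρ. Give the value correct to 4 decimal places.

-0.0476

Rank temp: 4, 3, 1, 8, 7, 5, 2, 6
Rank sales: 3, 6, 2, 1, 4, 8, 5, 7
d = rank(temp) − rank(sales): 1, -3, -1, 7, 3, -3, -3, -1; Σd² = 88
ρ = 1 − 6Σd² / [n(n²−1)] = 1 − 6×88 / (8×63) = 1 − 528/504 ≈ -0.0476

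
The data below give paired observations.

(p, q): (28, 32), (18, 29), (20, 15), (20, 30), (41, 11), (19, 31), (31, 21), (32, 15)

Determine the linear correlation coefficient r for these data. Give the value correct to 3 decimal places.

n = 8, Σp = 209, Σq = 184, Σp² = 5935, Σq² = 4738, Σpq = 4489
nΣpq − ΣpΣq = 35912 − 38456 = -2544
nΣp² − (Σp)² = 47480 − 43681 = 3799; nΣq² − (Σq)² = 37904 − 33856 = 4048
r = -2544 / √(3799 × 4048) = -2544 / 3921.5242 ≈ -0.649

-0.649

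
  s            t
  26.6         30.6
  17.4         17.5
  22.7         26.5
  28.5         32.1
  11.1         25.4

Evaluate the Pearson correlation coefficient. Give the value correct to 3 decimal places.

n = 5, Σs = 106.3, Σt = 132.1, Σs² = 2461.07, Σt² = 3620.43, Σst = 2916.8
nΣst − ΣsΣt = 14584 − 14042.23 = 541.77
nΣs² − (Σs)² = 12305.35 − 11299.69 = 1005.66; nΣt² − (Σt)² = 18102.15 − 17450.41 = 651.74
r = 541.77 / √(1005.66 × 651.74) = 541.77 / 809.5856 ≈ 0.669

0.669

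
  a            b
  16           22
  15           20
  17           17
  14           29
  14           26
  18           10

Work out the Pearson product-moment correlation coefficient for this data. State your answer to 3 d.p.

n = 6, Σa = 94, Σb = 124, Σa² = 1486, Σb² = 2790, Σab = 1891
nΣab − ΣaΣb = 11346 − 11656 = -310
nΣa² − (Σa)² = 8916 − 8836 = 80; nΣb² − (Σb)² = 16740 − 15376 = 1364
r = -310 / √(80 × 1364) = -310 / 330.3332 ≈ -0.938

-0.938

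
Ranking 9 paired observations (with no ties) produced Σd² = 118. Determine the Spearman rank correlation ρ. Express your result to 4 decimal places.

0.0167

ρ = 1 − 6Σd² / [n(n²−1)] = 1 − 6×118 / (9×80)
  = 1 − 708/720 = 1 − 0.98333 ≈ 0.0167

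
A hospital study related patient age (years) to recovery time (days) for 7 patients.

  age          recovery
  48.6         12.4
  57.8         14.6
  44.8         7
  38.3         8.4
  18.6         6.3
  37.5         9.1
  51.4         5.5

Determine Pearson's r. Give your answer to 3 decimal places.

n = 7, Σx = 297, Σy = 63.3, Σx² = 13570.9, Σy² = 639.23, Σxy = 2822.97
nΣxy − ΣxΣy = 19760.79 − 18800.1 = 960.69
nΣx² − (Σx)² = 94996.3 − 88209 = 6787.3; nΣy² − (Σy)² = 4474.61 − 4006.89 = 467.72
r = 960.69 / √(6787.3 × 467.72) = 960.69 / 1781.7284 ≈ 0.539

0.539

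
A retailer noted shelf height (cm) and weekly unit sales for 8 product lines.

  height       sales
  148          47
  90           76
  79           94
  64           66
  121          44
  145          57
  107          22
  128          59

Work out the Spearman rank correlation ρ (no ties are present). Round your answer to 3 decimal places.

Rank height: 8, 3, 2, 1, 5, 7, 4, 6
Rank sales: 3, 7, 8, 6, 2, 4, 1, 5
d = rank(height) − rank(sales): 5, -4, -6, -5, 3, 3, 3, 1; Σd² = 130
ρ = 1 − 6Σd² / [n(n²−1)] = 1 − 6×130 / (8×63) = 1 − 780/504 ≈ -0.548

-0.548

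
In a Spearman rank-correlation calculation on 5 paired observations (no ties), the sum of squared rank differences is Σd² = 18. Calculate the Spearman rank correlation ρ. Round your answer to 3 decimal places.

0.100

ρ = 1 − 6Σd² / [n(n²−1)] = 1 − 6×18 / (5×24)
  = 1 − 108/120 = 1 − 0.9000 ≈ 0.100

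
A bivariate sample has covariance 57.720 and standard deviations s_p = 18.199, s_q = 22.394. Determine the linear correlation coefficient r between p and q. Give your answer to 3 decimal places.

0.142

r = Cov(p,q) / (s_p · s_q) = 57.720 / (18.199 × 22.394)
  = 57.720 / 407.5484 ≈ 0.142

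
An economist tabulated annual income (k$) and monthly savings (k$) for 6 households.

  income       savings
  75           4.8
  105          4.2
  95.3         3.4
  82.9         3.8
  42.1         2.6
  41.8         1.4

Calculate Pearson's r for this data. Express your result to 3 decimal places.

n = 6, Σx = 442.1, Σy = 20.2, Σx² = 36124.15, Σy² = 75.4, Σxy = 1608.02
nΣxy − ΣxΣy = 9648.12 − 8930.42 = 717.7
nΣx² − (Σx)² = 216744.9 − 195452.41 = 21292.49; nΣy² − (Σy)² = 452.4 − 408.04 = 44.36
r = 717.7 / √(21292.49 × 44.36) = 717.7 / 971.8718 ≈ 0.738

0.738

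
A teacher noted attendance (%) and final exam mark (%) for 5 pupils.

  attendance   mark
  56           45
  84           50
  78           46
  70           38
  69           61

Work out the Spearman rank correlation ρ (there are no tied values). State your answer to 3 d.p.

Rank attendance: 1, 5, 4, 3, 2
Rank mark: 2, 4, 3, 1, 5
d = rank(attendance) − rank(mark): -1, 1, 1, 2, -3; Σd² = 16
ρ = 1 − 6Σd² / [n(n²−1)] = 1 − 6×16 / (5×24) = 1 − 96/120 ≈ 0.200

0.200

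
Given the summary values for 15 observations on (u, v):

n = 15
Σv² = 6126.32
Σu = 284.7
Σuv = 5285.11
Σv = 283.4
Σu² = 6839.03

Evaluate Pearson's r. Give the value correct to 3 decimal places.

-0.089

r = (nΣuv − ΣuΣv) / √[(nΣu² − (Σu)²)(nΣv² − (Σv)²)]
Numerator: 15×5285.11 − 284.7×283.4 = -1407.33
Denominator: √[(102585.45 − 81054.09)(91894.8 − 80315.56)] = √[21531.36 × 11579.24] = 15789.7684
r = -1407.33 / 15789.7684 ≈ -0.089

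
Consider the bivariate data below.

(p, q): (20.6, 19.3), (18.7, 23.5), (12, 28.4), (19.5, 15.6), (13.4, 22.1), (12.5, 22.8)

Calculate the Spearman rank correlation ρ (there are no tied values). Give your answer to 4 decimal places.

-0.7714

Rank p: 6, 4, 1, 5, 3, 2
Rank q: 2, 5, 6, 1, 3, 4
d = rank(p) − rank(q): 4, -1, -5, 4, 0, -2; Σd² = 62
ρ = 1 − 6Σd² / [n(n²−1)] = 1 − 6×62 / (6×35) = 1 − 372/210 ≈ -0.7714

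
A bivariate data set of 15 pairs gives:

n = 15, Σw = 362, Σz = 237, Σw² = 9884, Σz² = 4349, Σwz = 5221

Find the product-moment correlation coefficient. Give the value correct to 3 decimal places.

r = (nΣwz − ΣwΣz) / √[(nΣw² − (Σw)²)(nΣz² − (Σz)²)]
Numerator: 15×5221 − 362×237 = -7479
Denominator: √[(148260 − 131044)(65235 − 56169)] = √[17216 × 9066] = 12493.2084
r = -7479 / 12493.2084 ≈ -0.599

-0.599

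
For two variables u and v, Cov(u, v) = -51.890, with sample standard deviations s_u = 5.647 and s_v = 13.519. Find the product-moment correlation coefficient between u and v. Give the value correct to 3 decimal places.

-0.680

r = Cov(u,v) / (s_u · s_v) = -51.890 / (5.647 × 13.519)
  = -51.890 / 76.3418 ≈ -0.680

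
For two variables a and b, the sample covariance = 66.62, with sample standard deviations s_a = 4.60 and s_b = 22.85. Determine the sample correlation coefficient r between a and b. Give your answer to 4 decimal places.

0.6338

r = Cov(a,b) / (s_a · s_b) = 66.62 / (4.60 × 22.85)
  = 66.62 / 105.1100 ≈ 0.6338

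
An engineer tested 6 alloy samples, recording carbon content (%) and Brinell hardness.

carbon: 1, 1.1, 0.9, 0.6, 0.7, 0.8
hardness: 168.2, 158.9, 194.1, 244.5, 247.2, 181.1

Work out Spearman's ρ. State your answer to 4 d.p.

Rank carbon: 5, 6, 4, 1, 2, 3
Rank hardness: 2, 1, 4, 5, 6, 3
d = rank(carbon) − rank(hardness): 3, 5, 0, -4, -4, 0; Σd² = 66
ρ = 1 − 6Σd² / [n(n²−1)] = 1 − 6×66 / (6×35) = 1 − 396/210 ≈ -0.8857

-0.8857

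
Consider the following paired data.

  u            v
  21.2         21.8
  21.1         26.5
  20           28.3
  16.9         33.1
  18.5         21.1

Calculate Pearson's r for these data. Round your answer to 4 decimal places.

n = 5, Σu = 97.7, Σv = 130.8, Σu² = 1922.51, Σv² = 3519.2, Σuv = 2537.05
nΣuv − ΣuΣv = 12685.25 − 12779.16 = -93.91
nΣu² − (Σu)² = 9612.55 − 9545.29 = 67.26; nΣv² − (Σv)² = 17596 − 17108.64 = 487.36
r = -93.91 / √(67.26 × 487.36) = -93.91 / 181.0520 ≈ -0.5187

-0.5187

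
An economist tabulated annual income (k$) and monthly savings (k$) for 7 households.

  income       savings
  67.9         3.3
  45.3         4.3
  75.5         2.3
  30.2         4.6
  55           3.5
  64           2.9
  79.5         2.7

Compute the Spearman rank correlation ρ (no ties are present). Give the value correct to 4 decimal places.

Rank income: 5, 2, 6, 1, 3, 4, 7
Rank savings: 4, 6, 1, 7, 5, 3, 2
d = rank(income) − rank(savings): 1, -4, 5, -6, -2, 1, 5; Σd² = 108
ρ = 1 − 6Σd² / [n(n²−1)] = 1 − 6×108 / (7×48) = 1 − 648/336 ≈ -0.9286

-0.9286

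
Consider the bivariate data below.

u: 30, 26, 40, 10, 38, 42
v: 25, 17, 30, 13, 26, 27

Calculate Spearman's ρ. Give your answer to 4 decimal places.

0.9429

Rank u: 3, 2, 5, 1, 4, 6
Rank v: 3, 2, 6, 1, 4, 5
d = rank(u) − rank(v): 0, 0, -1, 0, 0, 1; Σd² = 2
ρ = 1 − 6Σd² / [n(n²−1)] = 1 − 6×2 / (6×35) = 1 − 12/210 ≈ 0.9429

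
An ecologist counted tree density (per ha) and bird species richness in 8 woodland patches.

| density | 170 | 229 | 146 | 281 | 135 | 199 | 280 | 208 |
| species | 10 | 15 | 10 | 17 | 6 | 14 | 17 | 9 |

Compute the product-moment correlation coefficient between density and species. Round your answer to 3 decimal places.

0.894

n = 8, Σx = 1648, Σy = 98, Σx² = 361108, Σy² = 1316, Σxy = 21600
nΣxy − ΣxΣy = 172800 − 161504 = 11296
nΣx² − (Σx)² = 2888864 − 2715904 = 172960; nΣy² − (Σy)² = 10528 − 9604 = 924
r = 11296 / √(172960 × 924) = 11296 / 12641.7973 ≈ 0.894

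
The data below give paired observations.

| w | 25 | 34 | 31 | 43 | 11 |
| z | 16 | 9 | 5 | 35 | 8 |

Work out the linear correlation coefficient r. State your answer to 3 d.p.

0.612

n = 5, Σw = 144, Σz = 73, Σw² = 4712, Σz² = 1651, Σwz = 2454
nΣwz − ΣwΣz = 12270 − 10512 = 1758
nΣw² − (Σw)² = 23560 − 20736 = 2824; nΣz² − (Σz)² = 8255 − 5329 = 2926
r = 1758 / √(2824 × 2926) = 1758 / 2874.5476 ≈ 0.612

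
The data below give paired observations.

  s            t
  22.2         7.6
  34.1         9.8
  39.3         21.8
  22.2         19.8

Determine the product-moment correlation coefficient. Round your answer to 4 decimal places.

n = 4, Σs = 117.8, Σt = 59, Σs² = 3692.98, Σt² = 1021.08, Σst = 1799.2
nΣst − ΣsΣt = 7196.8 − 6950.2 = 246.6
nΣs² − (Σs)² = 14771.92 − 13876.84 = 895.08; nΣt² − (Σt)² = 4084.32 − 3481 = 603.32
r = 246.6 / √(895.08 × 603.32) = 246.6 / 734.8603 ≈ 0.3356

0.3356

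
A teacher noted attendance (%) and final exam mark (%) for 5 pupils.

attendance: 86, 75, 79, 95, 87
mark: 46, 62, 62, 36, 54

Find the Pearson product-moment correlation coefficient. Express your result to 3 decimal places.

n = 5, Σx = 422, Σy = 260, Σx² = 35856, Σy² = 14016, Σxy = 21622
nΣxy − ΣxΣy = 108110 − 109720 = -1610
nΣx² − (Σx)² = 179280 − 178084 = 1196; nΣy² − (Σy)² = 70080 − 67600 = 2480
r = -1610 / √(1196 × 2480) = -1610 / 1722.2311 ≈ -0.935

-0.935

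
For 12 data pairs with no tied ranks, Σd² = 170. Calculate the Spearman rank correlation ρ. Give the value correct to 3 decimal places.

0.406

ρ = 1 − 6Σd² / [n(n²−1)] = 1 − 6×170 / (12×143)
  = 1 − 1020/1716 = 1 − 0.5944 ≈ 0.406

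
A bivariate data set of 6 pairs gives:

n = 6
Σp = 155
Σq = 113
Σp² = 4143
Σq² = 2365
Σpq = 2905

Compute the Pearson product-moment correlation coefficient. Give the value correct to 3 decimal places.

-0.078

r = (nΣpq − ΣpΣq) / √[(nΣp² − (Σp)²)(nΣq² − (Σq)²)]
Numerator: 6×2905 − 155×113 = -85
Denominator: √[(24858 − 24025)(14190 − 12769)] = √[833 × 1421] = 1087.9766
r = -85 / 1087.9766 ≈ -0.078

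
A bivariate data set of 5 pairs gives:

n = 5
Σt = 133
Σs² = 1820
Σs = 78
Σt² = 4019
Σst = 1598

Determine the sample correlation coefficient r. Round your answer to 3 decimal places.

-0.885

r = (nΣst − ΣsΣt) / √[(nΣs² − (Σs)²)(nΣt² − (Σt)²)]
Numerator: 5×1598 − 78×133 = -2384
Denominator: √[(9100 − 6084)(20095 − 17689)] = √[3016 × 2406] = 2693.7884
r = -2384 / 2693.7884 ≈ -0.885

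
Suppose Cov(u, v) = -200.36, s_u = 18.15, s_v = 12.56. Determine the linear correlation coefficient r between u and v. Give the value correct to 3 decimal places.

-0.879

r = Cov(u,v) / (s_u · s_v) = -200.36 / (18.15 × 12.56)
  = -200.36 / 227.9640 ≈ -0.879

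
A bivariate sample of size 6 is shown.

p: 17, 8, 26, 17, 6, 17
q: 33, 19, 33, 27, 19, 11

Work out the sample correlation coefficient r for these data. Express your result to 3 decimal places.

0.554

n = 6, Σp = 91, Σq = 142, Σp² = 1643, Σq² = 3750, Σpq = 2331
nΣpq − ΣpΣq = 13986 − 12922 = 1064
nΣp² − (Σp)² = 9858 − 8281 = 1577; nΣq² − (Σq)² = 22500 − 20164 = 2336
r = 1064 / √(1577 × 2336) = 1064 / 1919.3416 ≈ 0.554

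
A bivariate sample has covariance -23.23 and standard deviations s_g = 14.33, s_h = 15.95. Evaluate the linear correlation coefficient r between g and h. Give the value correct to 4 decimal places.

r = Cov(g,h) / (s_g · s_h) = -23.23 / (14.33 × 15.95)
  = -23.23 / 228.5635 ≈ -0.1016

-0.1016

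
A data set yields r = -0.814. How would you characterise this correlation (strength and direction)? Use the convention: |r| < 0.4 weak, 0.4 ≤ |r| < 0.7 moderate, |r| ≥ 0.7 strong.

strong negative

r = -0.814 < 0 so the relationship is negative.
|r| = 0.814, which falls in the strong range.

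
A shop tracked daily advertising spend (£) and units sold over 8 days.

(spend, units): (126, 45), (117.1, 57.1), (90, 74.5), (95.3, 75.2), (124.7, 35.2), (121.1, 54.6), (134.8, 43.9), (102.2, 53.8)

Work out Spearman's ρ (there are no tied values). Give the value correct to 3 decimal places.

Rank spend: 7, 4, 1, 2, 6, 5, 8, 3
Rank units: 3, 6, 7, 8, 1, 5, 2, 4
d = rank(spend) − rank(units): 4, -2, -6, -6, 5, 0, 6, -1; Σd² = 154
ρ = 1 − 6Σd² / [n(n²−1)] = 1 − 6×154 / (8×63) = 1 − 924/504 ≈ -0.833

-0.833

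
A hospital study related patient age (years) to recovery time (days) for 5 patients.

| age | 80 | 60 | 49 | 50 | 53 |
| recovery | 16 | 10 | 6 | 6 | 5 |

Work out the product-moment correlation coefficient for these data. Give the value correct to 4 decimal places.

n = 5, Σx = 292, Σy = 43, Σx² = 17710, Σy² = 453, Σxy = 2739
nΣxy − ΣxΣy = 13695 − 12556 = 1139
nΣx² − (Σx)² = 88550 − 85264 = 3286; nΣy² − (Σy)² = 2265 − 1849 = 416
r = 1139 / √(3286 × 416) = 1139 / 1169.1775 ≈ 0.9742

0.9742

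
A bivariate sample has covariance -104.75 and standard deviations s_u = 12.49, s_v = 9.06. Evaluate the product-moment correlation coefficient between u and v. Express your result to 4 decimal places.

r = Cov(u,v) / (s_u · s_v) = -104.75 / (12.49 × 9.06)
  = -104.75 / 113.1594 ≈ -0.9257

-0.9257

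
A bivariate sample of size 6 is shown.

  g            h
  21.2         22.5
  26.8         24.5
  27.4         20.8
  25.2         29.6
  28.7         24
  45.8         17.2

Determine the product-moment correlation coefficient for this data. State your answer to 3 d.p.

n = 6, Σg = 175.1, Σh = 138.6, Σg² = 5474.81, Σh² = 3287.14, Σgh = 3926
nΣgh − ΣgΣh = 23556 − 24268.86 = -712.86
nΣg² − (Σg)² = 32848.86 − 30660.01 = 2188.85; nΣh² − (Σh)² = 19722.84 − 19209.96 = 512.88
r = -712.86 / √(2188.85 × 512.88) = -712.86 / 1059.5364 ≈ -0.673

-0.673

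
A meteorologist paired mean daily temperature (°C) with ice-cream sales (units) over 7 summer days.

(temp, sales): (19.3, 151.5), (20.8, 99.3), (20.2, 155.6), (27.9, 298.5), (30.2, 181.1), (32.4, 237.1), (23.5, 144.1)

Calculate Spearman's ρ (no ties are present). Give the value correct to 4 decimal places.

Rank temp: 1, 3, 2, 5, 6, 7, 4
Rank sales: 3, 1, 4, 7, 5, 6, 2
d = rank(temp) − rank(sales): -2, 2, -2, -2, 1, 1, 2; Σd² = 22
ρ = 1 − 6Σd² / [n(n²−1)] = 1 − 6×22 / (7×48) = 1 − 132/336 ≈ 0.6071

0.6071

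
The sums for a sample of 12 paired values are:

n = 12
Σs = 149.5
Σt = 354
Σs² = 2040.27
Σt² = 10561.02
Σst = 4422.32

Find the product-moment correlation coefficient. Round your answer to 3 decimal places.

r = (nΣst − ΣsΣt) / √[(nΣs² − (Σs)²)(nΣt² − (Σt)²)]
Numerator: 12×4422.32 − 149.5×354 = 144.84
Denominator: √[(24483.24 − 22350.25)(126732.24 − 125316)] = √[2132.99 × 1416.24] = 1738.0523
r = 144.84 / 1738.0523 ≈ 0.083

0.083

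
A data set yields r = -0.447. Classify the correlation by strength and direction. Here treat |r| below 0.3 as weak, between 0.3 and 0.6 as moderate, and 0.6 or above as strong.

r = -0.447 < 0 so the relationship is negative.
|r| = 0.447, which falls in the moderate range.

moderate negative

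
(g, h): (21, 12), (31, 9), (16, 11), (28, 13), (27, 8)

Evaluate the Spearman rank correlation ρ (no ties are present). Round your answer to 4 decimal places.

Rank g: 2, 5, 1, 4, 3
Rank h: 4, 2, 3, 5, 1
d = rank(g) − rank(h): -2, 3, -2, -1, 2; Σd² = 22
ρ = 1 − 6Σd² / [n(n²−1)] = 1 − 6×22 / (5×24) = 1 − 132/120 ≈ -0.1000

-0.1000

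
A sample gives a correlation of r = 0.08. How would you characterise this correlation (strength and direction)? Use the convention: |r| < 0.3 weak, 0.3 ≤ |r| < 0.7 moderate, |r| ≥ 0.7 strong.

r = 0.08 > 0 so the relationship is positive.
|r| = 0.08, which falls in the weak range.

weak positive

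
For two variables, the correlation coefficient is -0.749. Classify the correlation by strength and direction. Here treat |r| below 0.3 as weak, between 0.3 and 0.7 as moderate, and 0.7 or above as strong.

strong negative

r = -0.749 < 0 so the relationship is negative.
|r| = 0.749, which falls in the strong range.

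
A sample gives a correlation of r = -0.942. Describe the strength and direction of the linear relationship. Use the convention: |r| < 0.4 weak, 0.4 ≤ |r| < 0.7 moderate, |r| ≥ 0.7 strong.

strong negative

r = -0.942 < 0 so the relationship is negative.
|r| = 0.942, which falls in the strong range.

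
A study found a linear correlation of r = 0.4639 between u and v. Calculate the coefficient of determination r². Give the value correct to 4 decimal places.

r² = (0.4639)² = 0.2152

0.2152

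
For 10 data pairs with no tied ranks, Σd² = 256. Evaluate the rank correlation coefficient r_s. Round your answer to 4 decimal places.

-0.5515

ρ = 1 − 6Σd² / [n(n²−1)] = 1 − 6×256 / (10×99)
  = 1 − 1536/990 = 1 − 1.55152 ≈ -0.5515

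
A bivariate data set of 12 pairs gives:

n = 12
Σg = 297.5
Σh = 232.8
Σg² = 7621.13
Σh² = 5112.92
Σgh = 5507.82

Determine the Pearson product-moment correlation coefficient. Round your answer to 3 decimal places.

r = (nΣgh − ΣgΣh) / √[(nΣg² − (Σg)²)(nΣh² − (Σh)²)]
Numerator: 12×5507.82 − 297.5×232.8 = -3164.16
Denominator: √[(91453.56 − 88506.25)(61355.04 − 54195.84)] = √[2947.31 × 7159.2] = 4593.5152
r = -3164.16 / 4593.5152 ≈ -0.689

-0.689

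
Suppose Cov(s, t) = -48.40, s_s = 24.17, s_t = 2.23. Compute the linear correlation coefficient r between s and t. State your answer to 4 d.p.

r = Cov(s,t) / (s_s · s_t) = -48.40 / (24.17 × 2.23)
  = -48.40 / 53.8991 ≈ -0.8980

-0.8980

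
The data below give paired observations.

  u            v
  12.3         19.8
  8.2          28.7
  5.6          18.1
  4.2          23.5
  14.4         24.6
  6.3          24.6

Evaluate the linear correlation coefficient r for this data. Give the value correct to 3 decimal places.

0.054

n = 6, Σu = 51, Σv = 139.3, Σu² = 514.58, Σv² = 3305.91, Σuv = 1188.16
nΣuv − ΣuΣv = 7128.96 − 7104.3 = 24.66
nΣu² − (Σu)² = 3087.48 − 2601 = 486.48; nΣv² − (Σv)² = 19835.46 − 19404.49 = 430.97
r = 24.66 / √(486.48 × 430.97) = 24.66 / 457.8846 ≈ 0.054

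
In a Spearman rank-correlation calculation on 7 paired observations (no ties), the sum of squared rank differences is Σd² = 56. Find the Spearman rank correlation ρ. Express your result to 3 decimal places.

0.000

ρ = 1 − 6Σd² / [n(n²−1)] = 1 − 6×56 / (7×48)
  = 1 − 336/336 = 1 − 1.0000 ≈ 0.000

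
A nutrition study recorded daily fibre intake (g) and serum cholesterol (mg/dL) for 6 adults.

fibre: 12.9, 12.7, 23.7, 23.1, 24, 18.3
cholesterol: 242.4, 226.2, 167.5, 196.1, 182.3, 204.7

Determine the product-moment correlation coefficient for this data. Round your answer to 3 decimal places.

n = 6, Σx = 114.7, Σy = 1219.2, Σx² = 2333.89, Σy² = 251571.04, Σxy = 22620.57
nΣxy − ΣxΣy = 135723.42 − 139842.24 = -4118.82
nΣx² − (Σx)² = 14003.34 − 13156.09 = 847.25; nΣy² − (Σy)² = 1509426.24 − 1486448.64 = 22977.6
r = -4118.82 / √(847.25 × 22977.6) = -4118.82 / 4412.2298 ≈ -0.934

-0.934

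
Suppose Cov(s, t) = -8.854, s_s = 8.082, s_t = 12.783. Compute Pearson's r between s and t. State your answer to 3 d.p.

r = Cov(s,t) / (s_s · s_t) = -8.854 / (8.082 × 12.783)
  = -8.854 / 103.3122 ≈ -0.086

-0.086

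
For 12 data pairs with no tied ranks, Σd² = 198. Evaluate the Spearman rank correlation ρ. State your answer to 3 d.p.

ρ = 1 − 6Σd² / [n(n²−1)] = 1 − 6×198 / (12×143)
  = 1 − 1188/1716 = 1 − 0.6923 ≈ 0.308

0.308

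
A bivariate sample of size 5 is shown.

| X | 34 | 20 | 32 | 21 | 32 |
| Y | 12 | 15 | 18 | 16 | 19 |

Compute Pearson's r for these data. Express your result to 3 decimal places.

0.054

n = 5, ΣX = 139, ΣY = 80, ΣX² = 4045, ΣY² = 1310, ΣXY = 2228
nΣXY − ΣXΣY = 11140 − 11120 = 20
nΣX² − (ΣX)² = 20225 − 19321 = 904; nΣY² − (ΣY)² = 6550 − 6400 = 150
r = 20 / √(904 × 150) = 20 / 368.2391 ≈ 0.054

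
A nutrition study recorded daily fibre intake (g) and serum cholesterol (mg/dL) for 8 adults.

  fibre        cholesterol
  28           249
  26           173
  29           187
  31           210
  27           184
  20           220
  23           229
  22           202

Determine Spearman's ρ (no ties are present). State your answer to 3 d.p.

Rank fibre: 6, 4, 7, 8, 5, 1, 3, 2
Rank cholesterol: 8, 1, 3, 5, 2, 6, 7, 4
d = rank(fibre) − rank(cholesterol): -2, 3, 4, 3, 3, -5, -4, -2; Σd² = 92
ρ = 1 − 6Σd² / [n(n²−1)] = 1 − 6×92 / (8×63) = 1 − 552/504 ≈ -0.095

-0.095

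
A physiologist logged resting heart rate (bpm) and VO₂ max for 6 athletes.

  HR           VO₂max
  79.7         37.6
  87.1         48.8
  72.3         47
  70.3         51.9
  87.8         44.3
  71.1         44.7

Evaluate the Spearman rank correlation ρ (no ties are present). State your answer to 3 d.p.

-0.486

Rank HR: 4, 5, 3, 1, 6, 2
Rank VO₂max: 1, 5, 4, 6, 2, 3
d = rank(HR) − rank(VO₂max): 3, 0, -1, -5, 4, -1; Σd² = 52
ρ = 1 − 6Σd² / [n(n²−1)] = 1 − 6×52 / (6×35) = 1 − 312/210 ≈ -0.486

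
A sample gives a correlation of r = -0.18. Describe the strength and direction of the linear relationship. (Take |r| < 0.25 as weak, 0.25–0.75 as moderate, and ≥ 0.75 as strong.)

weak negative

r = -0.18 < 0 so the relationship is negative.
|r| = 0.18, which falls in the weak range.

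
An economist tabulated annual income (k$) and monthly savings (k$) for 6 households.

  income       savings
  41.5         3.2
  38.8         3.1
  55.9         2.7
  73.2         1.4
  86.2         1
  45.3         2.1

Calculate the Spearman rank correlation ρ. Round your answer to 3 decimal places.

-0.886

Rank income: 2, 1, 4, 5, 6, 3
Rank savings: 6, 5, 4, 2, 1, 3
d = rank(income) − rank(savings): -4, -4, 0, 3, 5, 0; Σd² = 66
ρ = 1 − 6Σd² / [n(n²−1)] = 1 − 6×66 / (6×35) = 1 − 396/210 ≈ -0.886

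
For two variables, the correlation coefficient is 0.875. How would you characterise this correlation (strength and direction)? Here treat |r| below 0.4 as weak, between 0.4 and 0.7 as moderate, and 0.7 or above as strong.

r = 0.875 > 0 so the relationship is positive.
|r| = 0.875, which falls in the strong range.

strong positive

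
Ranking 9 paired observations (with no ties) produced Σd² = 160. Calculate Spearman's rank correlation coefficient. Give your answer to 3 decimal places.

ρ = 1 − 6Σd² / [n(n²−1)] = 1 − 6×160 / (9×80)
  = 1 − 960/720 = 1 − 1.3333 ≈ -0.333

-0.333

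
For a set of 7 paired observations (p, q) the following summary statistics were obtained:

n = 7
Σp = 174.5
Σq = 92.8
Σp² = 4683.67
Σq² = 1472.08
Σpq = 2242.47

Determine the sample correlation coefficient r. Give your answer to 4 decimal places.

-0.2496

r = (nΣpq − ΣpΣq) / √[(nΣp² − (Σp)²)(nΣq² − (Σq)²)]
Numerator: 7×2242.47 − 174.5×92.8 = -496.31
Denominator: √[(32785.69 − 30450.25)(10304.56 − 8611.84)] = √[2335.44 × 1692.72] = 1988.2771
r = -496.31 / 1988.2771 ≈ -0.2496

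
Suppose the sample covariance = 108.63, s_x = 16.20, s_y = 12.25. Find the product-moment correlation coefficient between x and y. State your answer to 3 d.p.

r = Cov(x,y) / (s_x · s_y) = 108.63 / (16.20 × 12.25)
  = 108.63 / 198.4500 ≈ 0.547

0.547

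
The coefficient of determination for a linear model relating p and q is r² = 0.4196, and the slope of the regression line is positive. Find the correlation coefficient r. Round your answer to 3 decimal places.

|r| = √0.4196 = 0.648
The association is positive, so r = 0.648.

0.648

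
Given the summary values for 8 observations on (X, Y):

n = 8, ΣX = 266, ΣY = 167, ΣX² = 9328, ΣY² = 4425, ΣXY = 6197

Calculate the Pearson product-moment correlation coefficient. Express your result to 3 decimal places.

0.956

r = (nΣXY − ΣXΣY) / √[(nΣX² − (ΣX)²)(nΣY² − (ΣY)²)]
Numerator: 8×6197 − 266×167 = 5154
Denominator: √[(74624 − 70756)(35400 − 27889)] = √[3868 × 7511] = 5390.0416
r = 5154 / 5390.0416 ≈ 0.956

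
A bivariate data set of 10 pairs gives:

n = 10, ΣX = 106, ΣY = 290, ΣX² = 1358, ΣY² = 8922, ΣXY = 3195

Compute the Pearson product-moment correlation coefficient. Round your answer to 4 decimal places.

0.3493

r = (nΣXY − ΣXΣY) / √[(nΣX² − (ΣX)²)(nΣY² − (ΣY)²)]
Numerator: 10×3195 − 106×290 = 1210
Denominator: √[(13580 − 11236)(89220 − 84100)] = √[2344 × 5120] = 3464.2864
r = 1210 / 3464.2864 ≈ 0.3493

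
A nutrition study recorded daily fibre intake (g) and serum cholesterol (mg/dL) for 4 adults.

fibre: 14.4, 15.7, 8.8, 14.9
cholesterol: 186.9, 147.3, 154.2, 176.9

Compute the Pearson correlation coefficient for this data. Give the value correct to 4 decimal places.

0.2752

n = 4, Σx = 53.8, Σy = 665.3, Σx² = 753.3, Σy² = 111700.15, Σxy = 8996.74
nΣxy − ΣxΣy = 35986.96 − 35793.14 = 193.82
nΣx² − (Σx)² = 3013.2 − 2894.44 = 118.76; nΣy² − (Σy)² = 446800.6 − 442624.09 = 4176.51
r = 193.82 / √(118.76 × 4176.51) = 193.82 / 704.2743 ≈ 0.2752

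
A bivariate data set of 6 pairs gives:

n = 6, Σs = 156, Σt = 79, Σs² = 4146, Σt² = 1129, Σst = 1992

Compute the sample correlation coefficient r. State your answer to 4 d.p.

r = (nΣst − ΣsΣt) / √[(nΣs² − (Σs)²)(nΣt² − (Σt)²)]
Numerator: 6×1992 − 156×79 = -372
Denominator: √[(24876 − 24336)(6774 − 6241)] = √[540 × 533] = 536.4886
r = -372 / 536.4886 ≈ -0.6934

-0.6934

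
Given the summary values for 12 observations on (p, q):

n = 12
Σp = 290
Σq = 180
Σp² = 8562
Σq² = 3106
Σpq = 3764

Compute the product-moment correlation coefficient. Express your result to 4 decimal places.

r = (nΣpq − ΣpΣq) / √[(nΣp² − (Σp)²)(nΣq² − (Σq)²)]
Numerator: 12×3764 − 290×180 = -7032
Denominator: √[(102744 − 84100)(37272 − 32400)] = √[18644 × 4872] = 9530.6646
r = -7032 / 9530.6646 ≈ -0.7378

-0.7378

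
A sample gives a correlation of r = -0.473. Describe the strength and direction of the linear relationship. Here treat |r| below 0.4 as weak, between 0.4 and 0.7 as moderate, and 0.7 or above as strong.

r = -0.473 < 0 so the relationship is negative.
|r| = 0.473, which falls in the moderate range.

moderate negative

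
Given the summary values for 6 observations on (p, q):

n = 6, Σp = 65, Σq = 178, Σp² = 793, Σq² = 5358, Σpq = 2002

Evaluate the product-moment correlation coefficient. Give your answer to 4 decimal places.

r = (nΣpq − ΣpΣq) / √[(nΣp² − (Σp)²)(nΣq² − (Σq)²)]
Numerator: 6×2002 − 65×178 = 442
Denominator: √[(4758 − 4225)(32148 − 31684)] = √[533 × 464] = 497.3047
r = 442 / 497.3047 ≈ 0.8888

0.8888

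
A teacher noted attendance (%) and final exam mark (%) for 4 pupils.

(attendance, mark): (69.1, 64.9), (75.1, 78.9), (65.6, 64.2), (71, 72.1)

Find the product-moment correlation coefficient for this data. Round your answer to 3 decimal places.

0.945

n = 4, Σx = 280.8, Σy = 280.1, Σx² = 19759.18, Σy² = 19757.27, Σxy = 19740.6
nΣxy − ΣxΣy = 78962.4 − 78652.08 = 310.32
nΣx² − (Σx)² = 79036.72 − 78848.64 = 188.08; nΣy² − (Σy)² = 79029.08 − 78456.01 = 573.07
r = 310.32 / √(188.08 × 573.07) = 310.32 / 328.3032 ≈ 0.945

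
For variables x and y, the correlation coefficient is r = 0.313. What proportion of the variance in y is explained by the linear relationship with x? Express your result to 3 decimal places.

0.098

r² = (0.313)² = 0.098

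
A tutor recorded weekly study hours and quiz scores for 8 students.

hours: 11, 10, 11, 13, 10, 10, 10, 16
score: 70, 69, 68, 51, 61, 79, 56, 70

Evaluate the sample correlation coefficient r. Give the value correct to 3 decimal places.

-0.071

n = 8, Σx = 91, Σy = 524, Σx² = 1067, Σy² = 34884, Σxy = 5951
nΣxy − ΣxΣy = 47608 − 47684 = -76
nΣx² − (Σx)² = 8536 − 8281 = 255; nΣy² − (Σy)² = 279072 − 274576 = 4496
r = -76 / √(255 × 4496) = -76 / 1070.7381 ≈ -0.071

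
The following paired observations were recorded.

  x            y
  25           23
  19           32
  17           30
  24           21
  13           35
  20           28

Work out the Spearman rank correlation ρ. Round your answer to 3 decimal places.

Rank x: 6, 3, 2, 5, 1, 4
Rank y: 2, 5, 4, 1, 6, 3
d = rank(x) − rank(y): 4, -2, -2, 4, -5, 1; Σd² = 66
ρ = 1 − 6Σd² / [n(n²−1)] = 1 − 6×66 / (6×35) = 1 − 396/210 ≈ -0.886

-0.886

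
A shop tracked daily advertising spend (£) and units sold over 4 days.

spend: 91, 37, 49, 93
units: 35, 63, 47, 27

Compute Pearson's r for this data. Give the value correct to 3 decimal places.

n = 4, Σx = 270, Σy = 172, Σx² = 20700, Σy² = 8132, Σxy = 10330
nΣxy − ΣxΣy = 41320 − 46440 = -5120
nΣx² − (Σx)² = 82800 − 72900 = 9900; nΣy² − (Σy)² = 32528 − 29584 = 2944
r = -5120 / √(9900 × 2944) = -5120 / 5398.6665 ≈ -0.948

-0.948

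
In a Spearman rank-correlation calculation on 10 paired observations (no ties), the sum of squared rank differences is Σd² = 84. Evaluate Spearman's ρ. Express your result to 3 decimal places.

ρ = 1 − 6Σd² / [n(n²−1)] = 1 − 6×84 / (10×99)
  = 1 − 504/990 = 1 − 0.5091 ≈ 0.491

0.491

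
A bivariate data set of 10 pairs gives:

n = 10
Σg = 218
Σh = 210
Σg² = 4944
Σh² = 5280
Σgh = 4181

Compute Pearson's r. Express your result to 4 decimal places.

r = (nΣgh − ΣgΣh) / √[(nΣg² − (Σg)²)(nΣh² − (Σh)²)]
Numerator: 10×4181 − 218×210 = -3970
Denominator: √[(49440 − 47524)(52800 − 44100)] = √[1916 × 8700] = 4082.7932
r = -3970 / 4082.7932 ≈ -0.9724

-0.9724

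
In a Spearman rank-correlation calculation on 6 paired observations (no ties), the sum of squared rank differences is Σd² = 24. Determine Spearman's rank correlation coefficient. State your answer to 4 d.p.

0.3143

ρ = 1 − 6Σd² / [n(n²−1)] = 1 − 6×24 / (6×35)
  = 1 − 144/210 = 1 − 0.68571 ≈ 0.3143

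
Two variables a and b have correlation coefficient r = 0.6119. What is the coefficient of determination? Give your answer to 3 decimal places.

r² = (0.6119)² = 0.374

0.374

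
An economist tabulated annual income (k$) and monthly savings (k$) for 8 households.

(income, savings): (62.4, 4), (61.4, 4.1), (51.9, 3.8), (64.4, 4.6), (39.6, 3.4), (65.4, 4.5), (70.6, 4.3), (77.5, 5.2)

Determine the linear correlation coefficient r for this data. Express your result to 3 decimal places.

0.912

n = 8, Σx = 493.2, Σy = 33.9, Σx² = 31340.62, Σy² = 145.75, Σxy = 2130.32
nΣxy − ΣxΣy = 17042.56 − 16719.48 = 323.08
nΣx² − (Σx)² = 250724.96 − 243246.24 = 7478.72; nΣy² − (Σy)² = 1166 − 1149.21 = 16.79
r = 323.08 / √(7478.72 × 16.79) = 323.08 / 354.3553 ≈ 0.912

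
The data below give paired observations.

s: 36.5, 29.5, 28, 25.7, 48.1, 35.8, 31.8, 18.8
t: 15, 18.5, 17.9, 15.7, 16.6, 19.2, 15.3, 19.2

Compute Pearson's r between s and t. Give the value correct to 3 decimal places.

-0.326

n = 8, Σs = 254.2, Σt = 137.4, Σs² = 8606.92, Σt² = 2381.08, Σst = 4331.26
nΣst − ΣsΣt = 34650.08 − 34927.08 = -277
nΣs² − (Σs)² = 68855.36 − 64617.64 = 4237.72; nΣt² − (Σt)² = 19048.64 − 18878.76 = 169.88
r = -277 / √(4237.72 × 169.88) = -277 / 848.4715 ≈ -0.326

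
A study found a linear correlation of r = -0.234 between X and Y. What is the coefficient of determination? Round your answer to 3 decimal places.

0.055

r² = (-0.234)² = 0.055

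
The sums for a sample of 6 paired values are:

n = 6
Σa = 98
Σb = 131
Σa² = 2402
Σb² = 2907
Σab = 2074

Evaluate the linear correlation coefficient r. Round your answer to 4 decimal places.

r = (nΣab − ΣaΣb) / √[(nΣa² − (Σa)²)(nΣb² − (Σb)²)]
Numerator: 6×2074 − 98×131 = -394
Denominator: √[(14412 − 9604)(17442 − 17161)] = √[4808 × 281] = 1162.3459
r = -394 / 1162.3459 ≈ -0.3390

-0.3390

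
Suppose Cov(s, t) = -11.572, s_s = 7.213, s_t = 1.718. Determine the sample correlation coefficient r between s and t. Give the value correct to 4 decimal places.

-0.9338

r = Cov(s,t) / (s_s · s_t) = -11.572 / (7.213 × 1.718)
  = -11.572 / 12.3919 ≈ -0.9338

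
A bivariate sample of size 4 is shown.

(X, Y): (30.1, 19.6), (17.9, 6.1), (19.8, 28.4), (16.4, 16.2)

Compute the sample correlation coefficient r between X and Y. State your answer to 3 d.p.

0.276

n = 4, ΣX = 84.2, ΣY = 70.3, ΣX² = 1887.42, ΣY² = 1490.37, ΣXY = 1527.15
nΣXY − ΣXΣY = 6108.6 − 5919.26 = 189.34
nΣX² − (ΣX)² = 7549.68 − 7089.64 = 460.04; nΣY² − (ΣY)² = 5961.48 − 4942.09 = 1019.39
r = 189.34 / √(460.04 × 1019.39) = 189.34 / 684.8067 ≈ 0.276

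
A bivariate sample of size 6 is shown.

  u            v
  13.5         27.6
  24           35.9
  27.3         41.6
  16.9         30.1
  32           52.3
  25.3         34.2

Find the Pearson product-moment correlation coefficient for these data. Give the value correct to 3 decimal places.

n = 6, Σu = 139, Σv = 221.7, Σu² = 3453.24, Σv² = 8592.07, Σuv = 5417.43
nΣuv − ΣuΣv = 32504.58 − 30816.3 = 1688.28
nΣu² − (Σu)² = 20719.44 − 19321 = 1398.44; nΣv² − (Σv)² = 51552.42 − 49150.89 = 2401.53
r = 1688.28 / √(1398.44 × 2401.53) = 1688.28 / 1832.5926 ≈ 0.921

0.921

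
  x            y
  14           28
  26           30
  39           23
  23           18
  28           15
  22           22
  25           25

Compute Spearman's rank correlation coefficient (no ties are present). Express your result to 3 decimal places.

Rank x: 1, 5, 7, 3, 6, 2, 4
Rank y: 6, 7, 4, 2, 1, 3, 5
d = rank(x) − rank(y): -5, -2, 3, 1, 5, -1, -1; Σd² = 66
ρ = 1 − 6Σd² / [n(n²−1)] = 1 − 6×66 / (7×48) = 1 − 396/336 ≈ -0.179

-0.179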